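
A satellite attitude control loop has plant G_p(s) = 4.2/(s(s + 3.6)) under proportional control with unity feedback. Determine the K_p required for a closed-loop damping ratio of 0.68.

K_p = 1.67

Closed-loop characteristic equation: s² + 3.6s + K_p·4.2 = 0.
So ω_n = √(4.2K_p) and 2ζω_n = 3.6, giving ζ = 3.6/(2√(4.2K_p)).
Setting ζ = 0.68: √(4.2K_p) = 3.6/(2·0.68) = 2.647, so K_p = 7.007/4.2 = 1.67.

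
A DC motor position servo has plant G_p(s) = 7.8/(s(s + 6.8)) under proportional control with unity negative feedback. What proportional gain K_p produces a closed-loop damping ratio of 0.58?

Closed-loop characteristic equation: s² + 6.8s + K_p·7.8 = 0.
So ω_n = √(7.8K_p) and 2ζω_n = 6.8, giving ζ = 6.8/(2√(7.8K_p)).
Setting ζ = 0.58: √(7.8K_p) = 6.8/(2·0.58) = 5.862, so K_p = 34.36/7.8 = 4.41.

K_p = 4.41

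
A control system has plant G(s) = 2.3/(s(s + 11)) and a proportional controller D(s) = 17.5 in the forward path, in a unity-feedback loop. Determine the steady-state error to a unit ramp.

0.273

The loop has one pole at the origin (type 1). Velocity error constant K_v = lim_{s→0} s·D(s)G(s) = 17.5·2.3/11 = 3.659.
Steady-state error to a unit ramp: e_ss = 1/K_v = 0.273.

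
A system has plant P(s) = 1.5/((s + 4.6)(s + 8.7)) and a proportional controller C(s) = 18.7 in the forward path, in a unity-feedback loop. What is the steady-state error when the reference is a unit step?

The loop is type 0. Static position error constant K_pos = C(0)·P(0) = 18.7·0.03748 = 0.7009.
Steady-state error to a unit step: e_ss = 1/(1+K_pos) = 1/1.701 = 0.588.

0.588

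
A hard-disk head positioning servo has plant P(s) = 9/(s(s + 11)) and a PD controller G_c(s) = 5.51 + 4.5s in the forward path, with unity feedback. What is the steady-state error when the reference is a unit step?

The open loop G_c(s)P(s) has a pole at the origin (type 1), so the static position error constant is infinite and e_ss = 1/(1+∞) = 0.

0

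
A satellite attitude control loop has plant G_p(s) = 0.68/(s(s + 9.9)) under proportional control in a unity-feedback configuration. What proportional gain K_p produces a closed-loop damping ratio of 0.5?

K_p = 144

Closed-loop characteristic equation: s² + 9.9s + K_p·0.68 = 0.
So ω_n = √(0.68K_p) and 2ζω_n = 9.9, giving ζ = 9.9/(2√(0.68K_p)).
Setting ζ = 0.5: √(0.68K_p) = 9.9/(2·0.5) = 9.9, so K_p = 98.01/0.68 = 144.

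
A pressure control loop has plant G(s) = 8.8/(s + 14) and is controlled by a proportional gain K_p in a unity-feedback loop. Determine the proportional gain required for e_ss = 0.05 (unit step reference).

Steady-state error for a unit step on this type-0 loop is 1/(1 + K_p·G(0)).
G(0) = 0.6286. Require 1/(1 + K_p·0.6286) = 0.05, so 1 + 0.6286·K_p = 20.
K_p = (20 − 1)/0.6286 = 30.2.

K_p = 30.2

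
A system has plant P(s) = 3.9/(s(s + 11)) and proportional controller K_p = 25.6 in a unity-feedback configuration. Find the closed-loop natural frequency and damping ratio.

ω_n = 9.99 rad/s, ζ = 0.55

1 + K_p·P(s) = 0 gives s² + 11s + 99.84 = 0.
So ω_n² = 99.84 ⇒ ω_n = 9.992 rad/s, and ζ = 11/(2ω_n) = 0.55.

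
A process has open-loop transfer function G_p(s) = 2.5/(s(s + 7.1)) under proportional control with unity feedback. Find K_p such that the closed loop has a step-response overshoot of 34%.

K_p = 47.8

From %OS = 100·exp(−πζ/√(1−ζ²)) = 34%, ζ = −ln(0.34)/√(π²+ln²(0.34)) = 0.3248.
Characteristic equation s² + 7.1s + 2.5K_p = 0 gives ζ = 7.1/(2√(2.5K_p)).
Setting ζ = 0.3248: √(2.5K_p) = 7.1/(2·0.3248) = 10.93, so K_p = 119.5/2.5 = 47.8.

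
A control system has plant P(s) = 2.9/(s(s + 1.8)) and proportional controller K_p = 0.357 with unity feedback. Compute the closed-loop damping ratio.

1 + K_p·P(s) = 0 gives s² + 1.8s + 1.035 = 0.
Matching s² + 2ζω_n s + ω_n²: ω_n = √1.035 = 1.017 rad/s and 2ζω_n = 1.8, so ζ = 1.8/(2·1.017) = 0.885.

ζ = 0.885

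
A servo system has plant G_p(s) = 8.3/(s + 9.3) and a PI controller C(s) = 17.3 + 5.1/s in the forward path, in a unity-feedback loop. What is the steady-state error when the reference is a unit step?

0

The open loop C(s)G_p(s) has a pole at the origin (type 1), so the static position error constant is infinite and e_ss = 1/(1+∞) = 0.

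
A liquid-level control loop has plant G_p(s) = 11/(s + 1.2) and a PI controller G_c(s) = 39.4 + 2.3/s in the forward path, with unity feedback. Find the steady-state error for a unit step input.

The open loop G_c(s)G_p(s) has a pole at the origin (type 1), so the static position error constant is infinite and e_ss = 1/(1+∞) = 0.

0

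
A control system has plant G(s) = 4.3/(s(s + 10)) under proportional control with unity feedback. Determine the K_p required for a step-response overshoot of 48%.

From %OS = 100·exp(−πζ/√(1−ζ²)) = 48%, ζ = −ln(0.48)/√(π²+ln²(0.48)) = 0.2275.
Characteristic equation s² + 10s + 4.3K_p = 0 gives ζ = 10/(2√(4.3K_p)).
Setting ζ = 0.2275: √(4.3K_p) = 10/(2·0.2275) = 21.98, so K_p = 483/4.3 = 112.

K_p = 112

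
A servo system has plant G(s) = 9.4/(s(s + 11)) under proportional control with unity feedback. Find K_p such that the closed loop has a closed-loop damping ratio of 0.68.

K_p = 6.96

Closed-loop characteristic equation: s² + 11s + K_p·9.4 = 0.
So ω_n = √(9.4K_p) and 2ζω_n = 11, giving ζ = 11/(2√(9.4K_p)).
Setting ζ = 0.68: √(9.4K_p) = 11/(2·0.68) = 8.088, so K_p = 65.42/9.4 = 6.96.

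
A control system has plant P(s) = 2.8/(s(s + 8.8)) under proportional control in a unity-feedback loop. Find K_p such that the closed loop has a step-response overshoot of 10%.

K_p = 19.8

From %OS = 100·exp(−πζ/√(1−ζ²)) = 10%, ζ = −ln(0.1)/√(π²+ln²(0.1)) = 0.5912.
Characteristic equation s² + 8.8s + 2.8K_p = 0 gives ζ = 8.8/(2√(2.8K_p)).
Setting ζ = 0.5912: √(2.8K_p) = 8.8/(2·0.5912) = 7.443, so K_p = 55.4/2.8 = 19.8.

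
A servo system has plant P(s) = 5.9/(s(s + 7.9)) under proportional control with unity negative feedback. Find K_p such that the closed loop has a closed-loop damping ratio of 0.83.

Closed-loop characteristic equation: s² + 7.9s + K_p·5.9 = 0.
So ω_n = √(5.9K_p) and 2ζω_n = 7.9, giving ζ = 7.9/(2√(5.9K_p)).
Setting ζ = 0.83: √(5.9K_p) = 7.9/(2·0.83) = 4.759, so K_p = 22.65/5.9 = 3.84.

K_p = 3.84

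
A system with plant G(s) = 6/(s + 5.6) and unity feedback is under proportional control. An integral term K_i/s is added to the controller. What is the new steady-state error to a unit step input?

Adding integral action puts a pole at s = 0 in the forward path, raising the system type to 1; a type-1 loop has zero steady-state error to a step.

0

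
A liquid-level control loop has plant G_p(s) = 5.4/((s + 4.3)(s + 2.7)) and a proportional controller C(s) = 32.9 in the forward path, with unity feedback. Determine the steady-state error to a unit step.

0.0613

The loop is type 0. Static position error constant K_pos = C(0)·G_p(0) = 32.9·0.4651 = 15.3.
Steady-state error to a unit step: e_ss = 1/(1+K_pos) = 1/16.3 = 0.0613.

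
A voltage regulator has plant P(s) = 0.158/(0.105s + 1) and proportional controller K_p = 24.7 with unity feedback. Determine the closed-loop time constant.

τ = 0.0214 s

Closed loop: T(s) = K_p·P/(1+K_p·P) = 3.903/(0.105s + 1 + 3.903), with pole at s = −(1 + 3.903)/0.105 = −46.69.
Closed-loop time constant τ = 1/46.69 = 0.0214 s.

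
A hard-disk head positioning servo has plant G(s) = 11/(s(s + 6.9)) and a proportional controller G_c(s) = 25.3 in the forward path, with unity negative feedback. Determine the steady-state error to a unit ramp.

0.0248

The loop has one pole at the origin (type 1). Velocity error constant K_v = lim_{s→0} s·G_c(s)G(s) = 25.3·11/6.9 = 40.33.
Steady-state error to a unit ramp: e_ss = 1/K_v = 0.0248.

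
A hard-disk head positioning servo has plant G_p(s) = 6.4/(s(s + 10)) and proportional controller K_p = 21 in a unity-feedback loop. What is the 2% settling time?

T_s ≈ 0.8 s

Closed-loop characteristic equation: s² + 10s + 134.4 = 0, so ω_n = 11.59 rad/s and ζ = 10/(2·11.59) = 0.4313.
2% settling time T_s ≈ 4/(ζω_n) = 4/5 = 0.8 s.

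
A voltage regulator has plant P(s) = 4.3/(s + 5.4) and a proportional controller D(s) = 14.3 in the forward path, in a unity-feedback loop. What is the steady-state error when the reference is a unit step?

The loop is type 0. Static position error constant K_pos = D(0)·P(0) = 14.3·0.7963 = 11.39.
Steady-state error to a unit step: e_ss = 1/(1+K_pos) = 1/12.39 = 0.0807.

0.0807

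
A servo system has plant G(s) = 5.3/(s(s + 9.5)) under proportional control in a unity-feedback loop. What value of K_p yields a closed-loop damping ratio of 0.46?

K_p = 20.1

Closed-loop characteristic equation: s² + 9.5s + K_p·5.3 = 0.
So ω_n = √(5.3K_p) and 2ζω_n = 9.5, giving ζ = 9.5/(2√(5.3K_p)).
Setting ζ = 0.46: √(5.3K_p) = 9.5/(2·0.46) = 10.33, so K_p = 106.6/5.3 = 20.1.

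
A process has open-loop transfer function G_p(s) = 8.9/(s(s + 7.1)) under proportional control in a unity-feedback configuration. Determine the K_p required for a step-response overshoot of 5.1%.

K_p = 2.99

From %OS = 100·exp(−πζ/√(1−ζ²)) = 5.1%, ζ = −ln(0.051)/√(π²+ln²(0.051)) = 0.6877.
Characteristic equation s² + 7.1s + 8.9K_p = 0 gives ζ = 7.1/(2√(8.9K_p)).
Setting ζ = 0.6877: √(8.9K_p) = 7.1/(2·0.6877) = 5.162, so K_p = 26.65/8.9 = 2.99.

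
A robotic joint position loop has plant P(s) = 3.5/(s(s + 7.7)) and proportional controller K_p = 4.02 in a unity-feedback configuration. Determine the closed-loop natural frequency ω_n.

ω_n = 3.75 rad/s

The closed-loop denominator is s(s+7.7) + 4.02·3.5 = s² + 7.7s + 14.07.
So ω_n² = 14.07 ⇒ ω_n = 3.751 rad/s, and ζ = 7.7/(2ω_n) = 1.03.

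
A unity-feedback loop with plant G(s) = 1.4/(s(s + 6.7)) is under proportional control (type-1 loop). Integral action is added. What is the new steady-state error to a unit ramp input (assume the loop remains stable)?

The integrator raises the loop to type 2, so K_v → ∞ and e_ss to a ramp is zero.

0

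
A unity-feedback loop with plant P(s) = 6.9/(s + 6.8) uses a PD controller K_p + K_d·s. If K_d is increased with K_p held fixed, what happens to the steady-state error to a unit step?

K_d affects only the transient (the s-coefficient); the DC loop gain, and hence e_ss, depends only on K_p.

unchanged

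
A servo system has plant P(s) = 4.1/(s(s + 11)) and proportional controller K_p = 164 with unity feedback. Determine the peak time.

T_p = 0.124 s

The closed-loop denominator s² + 11s + 672.4 gives ω_n = √672.4 = 25.93 and ζ = 11/(2ω_n) = 0.2121.
Damped frequency ω_d = ω_n√(1−ζ²) = 25.34 rad/s, so peak time T_p = π/ω_d = 0.124 s.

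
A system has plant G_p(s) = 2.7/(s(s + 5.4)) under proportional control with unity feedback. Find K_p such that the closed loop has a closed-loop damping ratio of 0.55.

Closed-loop characteristic equation: s² + 5.4s + K_p·2.7 = 0.
So ω_n = √(2.7K_p) and 2ζω_n = 5.4, giving ζ = 5.4/(2√(2.7K_p)).
Setting ζ = 0.55: √(2.7K_p) = 5.4/(2·0.55) = 4.909, so K_p = 24.1/2.7 = 8.93.

K_p = 8.93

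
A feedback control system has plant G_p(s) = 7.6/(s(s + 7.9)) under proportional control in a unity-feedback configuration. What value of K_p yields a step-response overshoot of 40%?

From %OS = 100·exp(−πζ/√(1−ζ²)) = 40%, ζ = −ln(0.4)/√(π²+ln²(0.4)) = 0.28.
Characteristic equation s² + 7.9s + 7.6K_p = 0 gives ζ = 7.9/(2√(7.6K_p)).
Setting ζ = 0.28: √(7.6K_p) = 7.9/(2·0.28) = 14.11, so K_p = 199/7.6 = 26.2.

K_p = 26.2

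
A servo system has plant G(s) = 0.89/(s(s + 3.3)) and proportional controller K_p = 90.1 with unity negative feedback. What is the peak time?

The closed-loop denominator s² + 3.3s + 80.19 gives ω_n = √80.19 = 8.955 and ζ = 3.3/(2ω_n) = 0.1843.
Damped frequency ω_d = ω_n√(1−ζ²) = 8.802 rad/s, so peak time T_p = π/ω_d = 0.357 s.

T_p = 0.357 s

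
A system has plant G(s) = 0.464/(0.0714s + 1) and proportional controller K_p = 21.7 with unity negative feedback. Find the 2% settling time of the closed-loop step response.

Closed loop: T(s) = K_p·G/(1+K_p·G) = 10.07/(0.0714s + 1 + 10.07), with pole at s = −(1 + 10.07)/0.0714 = −155.
τ = 1/155 = 0.006451 s, so 2% settling time ≈ 4τ = 0.0258 s.

T_s ≈ 0.0258 s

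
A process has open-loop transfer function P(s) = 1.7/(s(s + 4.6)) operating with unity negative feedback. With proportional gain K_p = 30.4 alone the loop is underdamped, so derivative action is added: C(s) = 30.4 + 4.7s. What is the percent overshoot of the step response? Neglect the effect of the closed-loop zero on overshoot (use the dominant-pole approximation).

Forward path: (30.4 + 4.7s)·1.7/(s(s+4.6)). The closed-loop characteristic equation is s² + (4.6 + 1.7·4.7)s + 1.7·30.4 = 0.
That is s² + 12.59s + 51.68 = 0, so ω_n = 7.189 rad/s and ζ = 12.59/(2·7.189) = 0.8757.
%OS = 100·exp(−πζ/√(1−ζ²)) = 0.336%.

0.336%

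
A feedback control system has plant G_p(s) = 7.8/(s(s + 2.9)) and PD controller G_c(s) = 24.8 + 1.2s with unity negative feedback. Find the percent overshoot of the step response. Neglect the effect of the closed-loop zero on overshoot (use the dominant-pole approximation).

21.4%

Forward path: (24.8 + 1.2s)·7.8/(s(s+2.9)). The closed-loop characteristic equation is s² + (2.9 + 7.8·1.2)s + 7.8·24.8 = 0.
That is s² + 12.26s + 193.4 = 0, so ω_n = 13.91 rad/s and ζ = 12.26/(2·13.91) = 0.4407.
%OS = 100·exp(−πζ/√(1−ζ²)) = 21.4%.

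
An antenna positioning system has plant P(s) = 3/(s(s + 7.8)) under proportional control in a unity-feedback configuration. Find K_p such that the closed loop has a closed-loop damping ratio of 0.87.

Closed-loop characteristic equation: s² + 7.8s + K_p·3 = 0.
So ω_n = √(3K_p) and 2ζω_n = 7.8, giving ζ = 7.8/(2√(3K_p)).
Setting ζ = 0.87: √(3K_p) = 7.8/(2·0.87) = 4.483, so K_p = 20.1/3 = 6.7.

K_p = 6.7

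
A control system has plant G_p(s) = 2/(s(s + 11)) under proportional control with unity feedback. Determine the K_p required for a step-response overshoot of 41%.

From %OS = 100·exp(−πζ/√(1−ζ²)) = 41%, ζ = −ln(0.41)/√(π²+ln²(0.41)) = 0.273.
Characteristic equation s² + 11s + 2K_p = 0 gives ζ = 11/(2√(2K_p)).
Setting ζ = 0.273: √(2K_p) = 11/(2·0.273) = 20.14, so K_p = 405.8/2 = 203.

K_p = 203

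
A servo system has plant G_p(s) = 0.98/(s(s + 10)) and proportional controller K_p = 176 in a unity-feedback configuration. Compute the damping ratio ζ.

ζ = 0.381

With unity feedback the closed-loop characteristic equation is s² + 10s + 176·0.98 = s² + 10s + 172.5 = 0.
So ω_n² = 172.5 ⇒ ω_n = 13.13 rad/s, and ζ = 10/(2ω_n) = 0.381.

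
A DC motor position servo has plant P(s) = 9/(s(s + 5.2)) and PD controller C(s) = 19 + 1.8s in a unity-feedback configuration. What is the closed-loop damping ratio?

ζ = 0.818

Forward path: (19 + 1.8s)·9/(s(s+5.2)). The closed-loop characteristic equation is s² + (5.2 + 9·1.8)s + 9·19 = 0.
That is s² + 21.4s + 171 = 0, so ω_n = 13.08 rad/s and ζ = 21.4/(2·13.08) = 0.8182.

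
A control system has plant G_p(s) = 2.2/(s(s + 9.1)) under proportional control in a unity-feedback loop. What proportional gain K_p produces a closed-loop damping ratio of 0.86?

Closed-loop characteristic equation: s² + 9.1s + K_p·2.2 = 0.
So ω_n = √(2.2K_p) and 2ζω_n = 9.1, giving ζ = 9.1/(2√(2.2K_p)).
Setting ζ = 0.86: √(2.2K_p) = 9.1/(2·0.86) = 5.291, so K_p = 27.99/2.2 = 12.7.

K_p = 12.7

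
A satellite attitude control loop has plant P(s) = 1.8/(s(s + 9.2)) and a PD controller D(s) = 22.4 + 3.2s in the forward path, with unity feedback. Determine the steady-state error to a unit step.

The open loop D(s)P(s) has a pole at the origin (type 1), so the static position error constant is infinite and e_ss = 1/(1+∞) = 0.

0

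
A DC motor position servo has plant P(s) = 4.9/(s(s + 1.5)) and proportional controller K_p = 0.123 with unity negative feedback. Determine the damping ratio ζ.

With unity feedback the closed-loop characteristic equation is s² + 1.5s + 0.123·4.9 = s² + 1.5s + 0.6027 = 0.
Matching s² + 2ζω_n s + ω_n²: ω_n = √0.6027 = 0.7763 rad/s and 2ζω_n = 1.5, so ζ = 1.5/(2·0.7763) = 0.966.

ζ = 0.966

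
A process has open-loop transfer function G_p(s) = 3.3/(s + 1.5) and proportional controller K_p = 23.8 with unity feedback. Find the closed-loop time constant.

τ = 0.0125 s

Closed-loop transfer function: T(s) = K_p·G_p(s)/(1 + K_p·G_p(s)) = 78.54/(s + 1.5 + 78.54) = 78.54/(s + 80.04).
Time constant τ = 1/80.04 = 0.0125 s.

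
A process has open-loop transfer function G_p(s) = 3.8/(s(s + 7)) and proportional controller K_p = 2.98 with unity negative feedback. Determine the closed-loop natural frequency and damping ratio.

With unity feedback the closed-loop characteristic equation is s² + 7s + 2.98·3.8 = s² + 7s + 11.32 = 0.
Matching s² + 2ζω_n s + ω_n²: ω_n = √11.32 = 3.365 rad/s and 2ζω_n = 7, so ζ = 7/(2·3.365) = 1.04.

ω_n = 3.37 rad/s, ζ = 1.04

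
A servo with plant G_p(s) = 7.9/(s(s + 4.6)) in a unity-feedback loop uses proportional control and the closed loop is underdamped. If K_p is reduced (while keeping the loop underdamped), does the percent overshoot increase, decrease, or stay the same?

decrease

ζ = 4.6/(2√(7.9K_p)) rises as K_p falls; higher damping means less overshoot.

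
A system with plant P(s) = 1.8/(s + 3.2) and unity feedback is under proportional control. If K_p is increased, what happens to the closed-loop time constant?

The closed-loop bandwidth 3.2+K_p·1.8 grows with K_p, so τ shrinks.

decrease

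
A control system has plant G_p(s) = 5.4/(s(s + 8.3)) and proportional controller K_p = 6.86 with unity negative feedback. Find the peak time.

From 1 + K_pG_p(s) = 0: s² + 8.3s + 37.04 = 0 ⇒ ω_n = 6.086, ζ = 0.6819.
Damped frequency ω_d = ω_n√(1−ζ²) = 4.452 rad/s, so peak time T_p = π/ω_d = 0.706 s.

T_p = 0.706 s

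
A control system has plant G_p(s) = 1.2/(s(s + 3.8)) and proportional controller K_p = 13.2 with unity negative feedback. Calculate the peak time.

T_p = 0.898 s

From 1 + K_pG_p(s) = 0: s² + 3.8s + 15.84 = 0 ⇒ ω_n = 3.98, ζ = 0.4774.
Damped frequency ω_d = ω_n√(1−ζ²) = 3.497 rad/s, so peak time T_p = π/ω_d = 0.898 s.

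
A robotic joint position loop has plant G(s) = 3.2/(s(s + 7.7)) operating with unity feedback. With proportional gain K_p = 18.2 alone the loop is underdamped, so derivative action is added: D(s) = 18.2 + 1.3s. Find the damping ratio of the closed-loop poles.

ζ = 0.777

Forward path: (18.2 + 1.3s)·3.2/(s(s+7.7)). The closed-loop characteristic equation is s² + (7.7 + 3.2·1.3)s + 3.2·18.2 = 0.
That is s² + 11.86s + 58.24 = 0, so ω_n = 7.632 rad/s and ζ = 11.86/(2·7.632) = 0.777.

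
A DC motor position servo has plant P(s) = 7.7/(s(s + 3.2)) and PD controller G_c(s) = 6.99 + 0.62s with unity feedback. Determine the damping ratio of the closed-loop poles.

ζ = 0.543

Forward path: (6.99 + 0.62s)·7.7/(s(s+3.2)). The closed-loop characteristic equation is s² + (3.2 + 7.7·0.62)s + 7.7·6.99 = 0.
That is s² + 7.974s + 53.82 = 0, so ω_n = 7.336 rad/s and ζ = 7.974/(2·7.336) = 0.5435.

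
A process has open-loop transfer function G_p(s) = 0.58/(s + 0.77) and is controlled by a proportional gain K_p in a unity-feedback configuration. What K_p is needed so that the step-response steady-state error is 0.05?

For a type-0 loop with proportional control, e_ss = 1/(1 + K_p·G_p(0)).
G_p(0) = 0.7532. Require 1/(1 + K_p·0.7532) = 0.05, so 1 + 0.7532·K_p = 20.
K_p = (20 − 1)/0.7532 = 25.2.

K_p = 25.2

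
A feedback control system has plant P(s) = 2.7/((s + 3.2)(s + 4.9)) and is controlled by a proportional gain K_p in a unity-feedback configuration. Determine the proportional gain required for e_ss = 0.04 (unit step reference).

K_p = 139

The loop is type 0, so e_ss(step) = 1/(1 + K_pos) with K_pos = K_p·P(0).
P(0) = 0.1722. Require 1/(1 + K_p·0.1722) = 0.04, so 1 + 0.1722·K_p = 25.
K_p = (25 − 1)/0.1722 = 139.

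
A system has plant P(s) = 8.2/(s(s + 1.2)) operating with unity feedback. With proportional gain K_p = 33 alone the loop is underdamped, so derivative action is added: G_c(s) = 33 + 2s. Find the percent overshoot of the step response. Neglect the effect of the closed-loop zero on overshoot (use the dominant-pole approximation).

13.7%

Forward path: (33 + 2s)·8.2/(s(s+1.2)). The closed-loop characteristic equation is s² + (1.2 + 8.2·2)s + 8.2·33 = 0.
That is s² + 17.6s + 270.6 = 0, so ω_n = 16.45 rad/s and ζ = 17.6/(2·16.45) = 0.535.
%OS = 100·exp(−πζ/√(1−ζ²)) = 13.7%.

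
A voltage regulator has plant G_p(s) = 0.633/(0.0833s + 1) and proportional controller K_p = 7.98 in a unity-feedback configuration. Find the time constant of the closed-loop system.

τ = 0.0138 s

Closed loop: T(s) = K_p·G_p/(1+K_p·G_p) = 5.051/(0.0833s + 1 + 5.051), with pole at s = −(1 + 5.051)/0.0833 = −72.65.
Closed-loop time constant τ = 1/72.65 = 0.0138 s.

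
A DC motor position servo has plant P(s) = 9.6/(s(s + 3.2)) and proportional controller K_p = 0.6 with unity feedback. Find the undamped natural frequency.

With unity feedback the closed-loop characteristic equation is s² + 3.2s + 0.6·9.6 = s² + 3.2s + 5.76 = 0.
Matching s² + 2ζω_n s + ω_n²: ω_n = √5.76 = 2.4 rad/s and 2ζω_n = 3.2, so ζ = 3.2/(2·2.4) = 0.667.

ω_n = 2.4 rad/s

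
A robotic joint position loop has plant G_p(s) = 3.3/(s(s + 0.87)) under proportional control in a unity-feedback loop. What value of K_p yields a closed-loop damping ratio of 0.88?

Closed-loop characteristic equation: s² + 0.87s + K_p·3.3 = 0.
So ω_n = √(3.3K_p) and 2ζω_n = 0.87, giving ζ = 0.87/(2√(3.3K_p)).
Setting ζ = 0.88: √(3.3K_p) = 0.87/(2·0.88) = 0.4943, so K_p = 0.2444/3.3 = 0.074.

K_p = 0.074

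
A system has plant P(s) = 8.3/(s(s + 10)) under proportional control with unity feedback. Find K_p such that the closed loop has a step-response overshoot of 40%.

From %OS = 100·exp(−πζ/√(1−ζ²)) = 40%, ζ = −ln(0.4)/√(π²+ln²(0.4)) = 0.28.
Characteristic equation s² + 10s + 8.3K_p = 0 gives ζ = 10/(2√(8.3K_p)).
Setting ζ = 0.28: √(8.3K_p) = 10/(2·0.28) = 17.86, so K_p = 318.9/8.3 = 38.4.

K_p = 38.4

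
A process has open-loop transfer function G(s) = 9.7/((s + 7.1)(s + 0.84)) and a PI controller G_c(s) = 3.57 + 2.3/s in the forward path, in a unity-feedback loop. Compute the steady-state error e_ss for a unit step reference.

The open loop G_c(s)G(s) has a pole at the origin (type 1), so the static position error constant is infinite and e_ss = 1/(1+∞) = 0.

0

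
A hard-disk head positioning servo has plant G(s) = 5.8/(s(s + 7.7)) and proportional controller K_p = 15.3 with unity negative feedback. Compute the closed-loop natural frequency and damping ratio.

The closed-loop denominator is s(s+7.7) + 15.3·5.8 = s² + 7.7s + 88.74.
Matching s² + 2ζω_n s + ω_n²: ω_n = √88.74 = 9.42 rad/s and 2ζω_n = 7.7, so ζ = 7.7/(2·9.42) = 0.409.

ω_n = 9.42 rad/s, ζ = 0.409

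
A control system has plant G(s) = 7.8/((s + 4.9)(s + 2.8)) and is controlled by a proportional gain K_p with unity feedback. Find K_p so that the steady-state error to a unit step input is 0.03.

Steady-state error for a unit step on this type-0 loop is 1/(1 + K_p·G(0)).
G(0) = 0.5685. Require 1/(1 + K_p·0.5685) = 0.03, so 1 + 0.5685·K_p = 33.33.
K_p = (33.33 − 1)/0.5685 = 56.9.

K_p = 56.9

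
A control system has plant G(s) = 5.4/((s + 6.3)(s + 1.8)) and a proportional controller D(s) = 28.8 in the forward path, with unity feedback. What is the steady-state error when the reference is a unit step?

The loop is type 0. Static position error constant K_pos = D(0)·G(0) = 28.8·0.4762 = 13.71.
Steady-state error to a unit step: e_ss = 1/(1+K_pos) = 1/14.71 = 0.068.

0.068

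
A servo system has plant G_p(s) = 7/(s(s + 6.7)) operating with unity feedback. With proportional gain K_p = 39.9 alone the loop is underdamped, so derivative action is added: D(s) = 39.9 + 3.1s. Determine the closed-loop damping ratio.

Forward path: (39.9 + 3.1s)·7/(s(s+6.7)). The closed-loop characteristic equation is s² + (6.7 + 7·3.1)s + 7·39.9 = 0.
That is s² + 28.4s + 279.3 = 0, so ω_n = 16.71 rad/s and ζ = 28.4/(2·16.71) = 0.8497.

ζ = 0.85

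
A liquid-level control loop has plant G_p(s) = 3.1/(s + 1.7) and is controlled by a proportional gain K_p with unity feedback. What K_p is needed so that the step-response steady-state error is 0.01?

K_p = 54.3

Steady-state error for a unit step on this type-0 loop is 1/(1 + K_p·G_p(0)).
G_p(0) = 1.824. Require 1/(1 + K_p·1.824) = 0.01, so 1 + 1.824·K_p = 100.
K_p = (100 − 1)/1.824 = 54.3.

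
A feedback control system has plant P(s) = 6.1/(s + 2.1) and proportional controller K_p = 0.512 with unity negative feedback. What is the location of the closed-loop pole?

s = -5.223

Closed-loop transfer function: T(s) = K_p·P(s)/(1 + K_p·P(s)) = 3.123/(s + 2.1 + 3.123) = 3.123/(s + 5.223).
The closed-loop pole is at s = −5.223.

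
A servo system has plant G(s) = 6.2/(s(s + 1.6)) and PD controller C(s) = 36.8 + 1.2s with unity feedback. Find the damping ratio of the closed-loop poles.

ζ = 0.299

Forward path: (36.8 + 1.2s)·6.2/(s(s+1.6)). The closed-loop characteristic equation is s² + (1.6 + 6.2·1.2)s + 6.2·36.8 = 0.
That is s² + 9.04s + 228.2 = 0, so ω_n = 15.1 rad/s and ζ = 9.04/(2·15.1) = 0.2992.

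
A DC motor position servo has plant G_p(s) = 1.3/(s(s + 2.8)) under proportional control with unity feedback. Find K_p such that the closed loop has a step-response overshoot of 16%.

K_p = 5.94

From %OS = 100·exp(−πζ/√(1−ζ²)) = 16%, ζ = −ln(0.16)/√(π²+ln²(0.16)) = 0.5039.
Characteristic equation s² + 2.8s + 1.3K_p = 0 gives ζ = 2.8/(2√(1.3K_p)).
Setting ζ = 0.5039: √(1.3K_p) = 2.8/(2·0.5039) = 2.779, so K_p = 7.72/1.3 = 5.94.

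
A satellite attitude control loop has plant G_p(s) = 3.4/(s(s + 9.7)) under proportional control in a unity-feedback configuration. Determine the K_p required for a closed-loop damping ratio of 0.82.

K_p = 10.3

Closed-loop characteristic equation: s² + 9.7s + K_p·3.4 = 0.
So ω_n = √(3.4K_p) and 2ζω_n = 9.7, giving ζ = 9.7/(2√(3.4K_p)).
Setting ζ = 0.82: √(3.4K_p) = 9.7/(2·0.82) = 5.915, so K_p = 34.98/3.4 = 10.3.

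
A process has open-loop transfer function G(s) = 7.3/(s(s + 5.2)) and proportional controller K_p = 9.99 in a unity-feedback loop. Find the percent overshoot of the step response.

36.6%

Closed-loop characteristic equation: s² + 5.2s + 72.93 = 0, so ω_n = 8.54 rad/s and ζ = 5.2/(2·8.54) = 0.3045.
%OS = 100·exp(−πζ/√(1−ζ²)) = 100·exp(−π·0.3045/√0.9073) = 36.6%.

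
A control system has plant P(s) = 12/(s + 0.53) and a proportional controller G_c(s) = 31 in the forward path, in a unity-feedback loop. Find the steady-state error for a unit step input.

The loop is type 0. Static position error constant K_pos = G_c(0)·P(0) = 31·22.64 = 701.9.
Steady-state error to a unit step: e_ss = 1/(1+K_pos) = 1/702.9 = 0.00142.

0.00142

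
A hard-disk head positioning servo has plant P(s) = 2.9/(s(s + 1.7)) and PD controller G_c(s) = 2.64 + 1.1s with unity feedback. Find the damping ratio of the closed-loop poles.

ζ = 0.884

Forward path: (2.64 + 1.1s)·2.9/(s(s+1.7)). The closed-loop characteristic equation is s² + (1.7 + 2.9·1.1)s + 2.9·2.64 = 0.
That is s² + 4.89s + 7.656 = 0, so ω_n = 2.767 rad/s and ζ = 4.89/(2·2.767) = 0.8836.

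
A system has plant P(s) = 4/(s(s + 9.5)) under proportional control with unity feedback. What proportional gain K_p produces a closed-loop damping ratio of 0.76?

Closed-loop characteristic equation: s² + 9.5s + K_p·4 = 0.
So ω_n = √(4K_p) and 2ζω_n = 9.5, giving ζ = 9.5/(2√(4K_p)).
Setting ζ = 0.76: √(4K_p) = 9.5/(2·0.76) = 6.25, so K_p = 39.06/4 = 9.77.

K_p = 9.77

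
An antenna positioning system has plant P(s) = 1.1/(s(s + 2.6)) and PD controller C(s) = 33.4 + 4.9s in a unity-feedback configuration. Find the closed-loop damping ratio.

ζ = 0.659

Forward path: (33.4 + 4.9s)·1.1/(s(s+2.6)). The closed-loop characteristic equation is s² + (2.6 + 1.1·4.9)s + 1.1·33.4 = 0.
That is s² + 7.99s + 36.74 = 0, so ω_n = 6.061 rad/s and ζ = 7.99/(2·6.061) = 0.6591.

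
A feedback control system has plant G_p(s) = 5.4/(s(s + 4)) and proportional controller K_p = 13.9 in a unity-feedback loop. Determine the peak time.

From 1 + K_pG_p(s) = 0: s² + 4s + 75.06 = 0 ⇒ ω_n = 8.664, ζ = 0.2308.
Damped frequency ω_d = ω_n√(1−ζ²) = 8.43 rad/s, so peak time T_p = π/ω_d = 0.373 s.

T_p = 0.373 s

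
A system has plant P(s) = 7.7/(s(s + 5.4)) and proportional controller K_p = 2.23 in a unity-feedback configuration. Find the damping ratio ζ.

ζ = 0.652

1 + K_p·P(s) = 0 gives s² + 5.4s + 17.17 = 0.
So ω_n² = 17.17 ⇒ ω_n = 4.144 rad/s, and ζ = 5.4/(2ω_n) = 0.652.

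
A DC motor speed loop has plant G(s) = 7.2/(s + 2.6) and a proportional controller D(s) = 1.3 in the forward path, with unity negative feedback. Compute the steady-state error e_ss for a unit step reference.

0.217

The loop is type 0. Static position error constant K_pos = D(0)·G(0) = 1.3·2.769 = 3.6.
Steady-state error to a unit step: e_ss = 1/(1+K_pos) = 1/4.6 = 0.217.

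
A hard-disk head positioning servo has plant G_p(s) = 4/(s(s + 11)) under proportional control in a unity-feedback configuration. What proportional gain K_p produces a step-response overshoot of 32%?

From %OS = 100·exp(−πζ/√(1−ζ²)) = 32%, ζ = −ln(0.32)/√(π²+ln²(0.32)) = 0.341.
Characteristic equation s² + 11s + 4K_p = 0 gives ζ = 11/(2√(4K_p)).
Setting ζ = 0.341: √(4K_p) = 11/(2·0.341) = 16.13, so K_p = 260.2/4 = 65.1.

K_p = 65.1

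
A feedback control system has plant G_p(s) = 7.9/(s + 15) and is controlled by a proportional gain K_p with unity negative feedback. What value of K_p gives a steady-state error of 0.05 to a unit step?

For a type-0 loop with proportional control, e_ss = 1/(1 + K_p·G_p(0)).
G_p(0) = 0.5267. Require 1/(1 + K_p·0.5267) = 0.05, so 1 + 0.5267·K_p = 20.
K_p = (20 − 1)/0.5267 = 36.1.

K_p = 36.1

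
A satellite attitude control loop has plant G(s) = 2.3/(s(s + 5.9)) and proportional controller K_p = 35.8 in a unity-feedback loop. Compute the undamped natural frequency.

ω_n = 9.07 rad/s

With unity feedback the closed-loop characteristic equation is s² + 5.9s + 35.8·2.3 = s² + 5.9s + 82.34 = 0.
Matching s² + 2ζω_n s + ω_n²: ω_n = √82.34 = 9.074 rad/s and 2ζω_n = 5.9, so ζ = 5.9/(2·9.074) = 0.325.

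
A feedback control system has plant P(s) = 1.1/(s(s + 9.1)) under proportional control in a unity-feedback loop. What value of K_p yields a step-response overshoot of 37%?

K_p = 207

From %OS = 100·exp(−πζ/√(1−ζ²)) = 37%, ζ = −ln(0.37)/√(π²+ln²(0.37)) = 0.3017.
Characteristic equation s² + 9.1s + 1.1K_p = 0 gives ζ = 9.1/(2√(1.1K_p)).
Setting ζ = 0.3017: √(1.1K_p) = 9.1/(2·0.3017) = 15.08, so K_p = 227.4/1.1 = 207.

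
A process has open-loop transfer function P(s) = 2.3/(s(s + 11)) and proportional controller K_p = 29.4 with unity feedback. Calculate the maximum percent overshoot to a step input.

5.92%

From 1 + K_pP(s) = 0: s² + 11s + 67.62 = 0 ⇒ ω_n = 8.223, ζ = 0.6688.
%OS = 100·exp(−πζ/√(1−ζ²)) = 100·exp(−π·0.6688/√0.5526) = 5.92%.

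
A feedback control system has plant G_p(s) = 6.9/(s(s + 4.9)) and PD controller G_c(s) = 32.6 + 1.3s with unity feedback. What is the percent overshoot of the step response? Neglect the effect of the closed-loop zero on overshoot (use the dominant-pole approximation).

19.4%

Forward path: (32.6 + 1.3s)·6.9/(s(s+4.9)). The closed-loop characteristic equation is s² + (4.9 + 6.9·1.3)s + 6.9·32.6 = 0.
That is s² + 13.87s + 224.9 = 0, so ω_n = 15 rad/s and ζ = 13.87/(2·15) = 0.4624.
%OS = 100·exp(−πζ/√(1−ζ²)) = 19.4%.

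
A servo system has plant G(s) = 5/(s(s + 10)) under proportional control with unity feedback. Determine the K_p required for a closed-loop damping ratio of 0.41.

Closed-loop characteristic equation: s² + 10s + K_p·5 = 0.
So ω_n = √(5K_p) and 2ζω_n = 10, giving ζ = 10/(2√(5K_p)).
Setting ζ = 0.41: √(5K_p) = 10/(2·0.41) = 12.2, so K_p = 148.7/5 = 29.7.

K_p = 29.7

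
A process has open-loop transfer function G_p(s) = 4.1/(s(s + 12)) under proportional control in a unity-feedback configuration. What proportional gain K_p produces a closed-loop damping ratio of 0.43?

Closed-loop characteristic equation: s² + 12s + K_p·4.1 = 0.
So ω_n = √(4.1K_p) and 2ζω_n = 12, giving ζ = 12/(2√(4.1K_p)).
Setting ζ = 0.43: √(4.1K_p) = 12/(2·0.43) = 13.95, so K_p = 194.7/4.1 = 47.5.

K_p = 47.5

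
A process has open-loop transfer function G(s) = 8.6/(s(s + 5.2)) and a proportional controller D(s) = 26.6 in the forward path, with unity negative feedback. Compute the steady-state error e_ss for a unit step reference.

0

The open loop D(s)G(s) has a pole at the origin (type 1), so the static position error constant is infinite and e_ss = 1/(1+∞) = 0.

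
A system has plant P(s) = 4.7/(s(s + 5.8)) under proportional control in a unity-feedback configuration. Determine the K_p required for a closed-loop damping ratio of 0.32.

K_p = 17.5

Closed-loop characteristic equation: s² + 5.8s + K_p·4.7 = 0.
So ω_n = √(4.7K_p) and 2ζω_n = 5.8, giving ζ = 5.8/(2√(4.7K_p)).
Setting ζ = 0.32: √(4.7K_p) = 5.8/(2·0.32) = 9.062, so K_p = 82.13/4.7 = 17.5.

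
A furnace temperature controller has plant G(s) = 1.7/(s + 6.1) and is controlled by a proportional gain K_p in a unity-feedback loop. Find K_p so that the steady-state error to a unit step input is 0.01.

K_p = 355

The loop is type 0, so e_ss(step) = 1/(1 + K_pos) with K_pos = K_p·G(0).
G(0) = 0.2787. Require 1/(1 + K_p·0.2787) = 0.01, so 1 + 0.2787·K_p = 100.
K_p = (100 − 1)/0.2787 = 355.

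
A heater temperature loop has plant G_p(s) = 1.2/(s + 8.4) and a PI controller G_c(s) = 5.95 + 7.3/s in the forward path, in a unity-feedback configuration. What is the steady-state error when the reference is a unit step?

0

The open loop G_c(s)G_p(s) has a pole at the origin (type 1), so the static position error constant is infinite and e_ss = 1/(1+∞) = 0.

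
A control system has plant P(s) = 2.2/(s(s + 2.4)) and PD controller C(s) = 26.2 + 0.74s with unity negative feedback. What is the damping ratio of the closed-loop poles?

Forward path: (26.2 + 0.74s)·2.2/(s(s+2.4)). The closed-loop characteristic equation is s² + (2.4 + 2.2·0.74)s + 2.2·26.2 = 0.
That is s² + 4.028s + 57.64 = 0, so ω_n = 7.592 rad/s and ζ = 4.028/(2·7.592) = 0.2653.

ζ = 0.265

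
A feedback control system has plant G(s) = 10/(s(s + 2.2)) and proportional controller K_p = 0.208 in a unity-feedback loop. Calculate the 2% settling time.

T_s ≈ 3.64 s

The closed-loop denominator s² + 2.2s + 2.08 gives ω_n = √2.08 = 1.442 and ζ = 2.2/(2ω_n) = 0.7627.
2% settling time T_s ≈ 4/(ζω_n) = 4/1.1 = 3.64 s.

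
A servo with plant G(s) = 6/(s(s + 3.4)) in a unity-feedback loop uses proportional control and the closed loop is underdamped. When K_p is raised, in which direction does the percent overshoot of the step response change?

ζ = 3.4/(2√(6K_p)) decreases as K_p grows; lower damping means more overshoot.

increase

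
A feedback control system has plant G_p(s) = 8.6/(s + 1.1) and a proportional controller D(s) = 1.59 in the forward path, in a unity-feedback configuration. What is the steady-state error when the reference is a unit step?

0.0745

The loop is type 0. Static position error constant K_pos = D(0)·G_p(0) = 1.59·7.818 = 12.43.
Steady-state error to a unit step: e_ss = 1/(1+K_pos) = 1/13.43 = 0.0745.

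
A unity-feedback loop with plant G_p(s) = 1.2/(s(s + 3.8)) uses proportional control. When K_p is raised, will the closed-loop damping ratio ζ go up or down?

decrease

ζ = 3.8/(2√(1.2K_p)); increasing K_p raises the denominator, so ζ falls.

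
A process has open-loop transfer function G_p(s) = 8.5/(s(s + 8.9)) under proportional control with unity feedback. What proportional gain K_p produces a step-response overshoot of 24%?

From %OS = 100·exp(−πζ/√(1−ζ²)) = 24%, ζ = −ln(0.24)/√(π²+ln²(0.24)) = 0.4136.
Characteristic equation s² + 8.9s + 8.5K_p = 0 gives ζ = 8.9/(2√(8.5K_p)).
Setting ζ = 0.4136: √(8.5K_p) = 8.9/(2·0.4136) = 10.76, so K_p = 115.8/8.5 = 13.6.

K_p = 13.6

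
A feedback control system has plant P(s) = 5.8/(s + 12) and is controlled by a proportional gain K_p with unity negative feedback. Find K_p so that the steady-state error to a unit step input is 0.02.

The loop is type 0, so e_ss(step) = 1/(1 + K_pos) with K_pos = K_p·P(0).
P(0) = 0.4833. Require 1/(1 + K_p·0.4833) = 0.02, so 1 + 0.4833·K_p = 50.
K_p = (50 − 1)/0.4833 = 101.

K_p = 101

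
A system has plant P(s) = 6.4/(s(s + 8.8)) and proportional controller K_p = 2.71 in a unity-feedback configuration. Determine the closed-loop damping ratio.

1 + K_p·P(s) = 0 gives s² + 8.8s + 17.34 = 0.
Matching s² + 2ζω_n s + ω_n²: ω_n = √17.34 = 4.165 rad/s and 2ζω_n = 8.8, so ζ = 8.8/(2·4.165) = 1.06.

ζ = 1.06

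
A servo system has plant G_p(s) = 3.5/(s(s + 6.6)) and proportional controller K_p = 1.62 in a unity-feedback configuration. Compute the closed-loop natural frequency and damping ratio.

ω_n = 2.38 rad/s, ζ = 1.39

The closed-loop denominator is s(s+6.6) + 1.62·3.5 = s² + 6.6s + 5.67.
So ω_n² = 5.67 ⇒ ω_n = 2.381 rad/s, and ζ = 6.6/(2ω_n) = 1.39.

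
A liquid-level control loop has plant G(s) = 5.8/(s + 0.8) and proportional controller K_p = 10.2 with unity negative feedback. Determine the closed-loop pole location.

s = -59.96

Closed-loop transfer function: T(s) = K_p·G(s)/(1 + K_p·G(s)) = 59.16/(s + 0.8 + 59.16) = 59.16/(s + 59.96).
The closed-loop pole is at s = −59.96.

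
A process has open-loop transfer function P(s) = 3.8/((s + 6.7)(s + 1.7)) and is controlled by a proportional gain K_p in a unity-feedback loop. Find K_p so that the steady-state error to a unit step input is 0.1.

For a type-0 loop with proportional control, e_ss = 1/(1 + K_p·P(0)).
P(0) = 0.3336. Require 1/(1 + K_p·0.3336) = 0.1, so 1 + 0.3336·K_p = 10.
K_p = (10 − 1)/0.3336 = 27.

K_p = 27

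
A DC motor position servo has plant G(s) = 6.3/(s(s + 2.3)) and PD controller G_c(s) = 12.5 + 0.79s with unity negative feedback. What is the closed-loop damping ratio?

ζ = 0.41

Forward path: (12.5 + 0.79s)·6.3/(s(s+2.3)). The closed-loop characteristic equation is s² + (2.3 + 6.3·0.79)s + 6.3·12.5 = 0.
That is s² + 7.277s + 78.75 = 0, so ω_n = 8.874 rad/s and ζ = 7.277/(2·8.874) = 0.41.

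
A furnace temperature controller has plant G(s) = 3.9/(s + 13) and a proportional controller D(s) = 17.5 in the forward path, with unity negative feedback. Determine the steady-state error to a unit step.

0.16

The loop is type 0. Static position error constant K_pos = D(0)·G(0) = 17.5·0.3 = 5.25.
Steady-state error to a unit step: e_ss = 1/(1+K_pos) = 1/6.25 = 0.16.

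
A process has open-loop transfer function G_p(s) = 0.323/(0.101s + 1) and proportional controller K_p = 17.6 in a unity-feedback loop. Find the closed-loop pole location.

s = -66.19

Closed loop: T(s) = K_p·G_p/(1+K_p·G_p) = 5.685/(0.101s + 1 + 5.685), with pole at s = −(1 + 5.685)/0.101 = −66.19.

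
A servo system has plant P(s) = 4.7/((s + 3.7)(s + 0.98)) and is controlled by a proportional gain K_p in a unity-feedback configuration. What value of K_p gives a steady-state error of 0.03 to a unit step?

K_p = 24.9

Steady-state error for a unit step on this type-0 loop is 1/(1 + K_p·P(0)).
P(0) = 1.296. Require 1/(1 + K_p·1.296) = 0.03, so 1 + 1.296·K_p = 33.33.
K_p = (33.33 − 1)/1.296 = 24.9.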